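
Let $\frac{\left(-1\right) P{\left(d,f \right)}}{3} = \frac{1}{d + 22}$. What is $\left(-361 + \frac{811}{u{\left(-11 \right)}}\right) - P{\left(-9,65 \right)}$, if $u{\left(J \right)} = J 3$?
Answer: $- \frac{165313}{429} \approx -385.34$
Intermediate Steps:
$u{\left(J \right)} = 3 J$
$P{\left(d,f \right)} = - \frac{3}{22 + d}$ ($P{\left(d,f \right)} = - \frac{3}{d + 22} = - \frac{3}{22 + d}$)
$\left(-361 + \frac{811}{u{\left(-11 \right)}}\right) - P{\left(-9,65 \right)} = \left(-361 + \frac{811}{3 \left(-11\right)}\right) - - \frac{3}{22 - 9} = \left(-361 + \frac{811}{-33}\right) - - \frac{3}{13} = \left(-361 + 811 \left(- \frac{1}{33}\right)\right) - \left(-3\right) \frac{1}{13} = \left(-361 - \frac{811}{33}\right) - - \frac{3}{13} = - \frac{12724}{33} + \frac{3}{13} = - \frac{165313}{429}$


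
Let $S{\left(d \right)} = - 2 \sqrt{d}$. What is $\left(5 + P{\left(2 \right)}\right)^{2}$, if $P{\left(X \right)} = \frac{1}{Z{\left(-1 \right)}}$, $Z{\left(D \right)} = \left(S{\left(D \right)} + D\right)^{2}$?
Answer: $\frac{14868}{625} - \frac{976 i}{625} \approx 23.789 - 1.5616 i$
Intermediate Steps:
$Z{\left(D \right)} = \left(D - 2 \sqrt{D}\right)^{2}$ ($Z{\left(D \right)} = \left(- 2 \sqrt{D} + D\right)^{2} = \left(D - 2 \sqrt{D}\right)^{2}$)
$P{\left(X \right)} = \frac{1}{\left(1 + 2 i\right)^{2}}$ ($P{\left(X \right)} = \frac{1}{\left(\left(-1\right) \left(-1\right) + 2 \sqrt{-1}\right)^{2}} = \frac{1}{\left(1 + 2 i\right)^{2}}$)
$\left(5 + P{\left(2 \right)}\right)^{2} = \left(5 + \frac{1}{\left(1 + 2 i\right)^{2}}\right)^{2}$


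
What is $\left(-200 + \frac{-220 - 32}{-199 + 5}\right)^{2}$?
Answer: $\frac{371487076}{9409} \approx 39482.0$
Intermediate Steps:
$\left(-200 + \frac{-220 - 32}{-199 + 5}\right)^{2} = \left(-200 - \frac{252}{-194}\right)^{2} = \left(-200 - - \frac{126}{97}\right)^{2} = \left(-200 + \frac{126}{97}\right)^{2} = \left(- \frac{19274}{97}\right)^{2} = \frac{371487076}{9409}$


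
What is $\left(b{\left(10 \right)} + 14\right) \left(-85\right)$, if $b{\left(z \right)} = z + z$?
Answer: $-2890$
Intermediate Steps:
$b{\left(z \right)} = 2 z$
$\left(b{\left(10 \right)} + 14\right) \left(-85\right) = \left(2 \cdot 10 + 14\right) \left(-85\right) = \left(20 + 14\right) \left(-85\right) = 34 \left(-85\right) = -2890$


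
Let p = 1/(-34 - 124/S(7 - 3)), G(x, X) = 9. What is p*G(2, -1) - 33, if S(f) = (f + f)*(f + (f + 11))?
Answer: -4889/147 ≈ -33.258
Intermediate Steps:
S(f) = 2*f*(11 + 2*f) (S(f) = (2*f)*(f + (11 + f)) = (2*f)*(11 + 2*f) = 2*f*(11 + 2*f))
p = -38/1323 (p = 1/(-34 - 124*1/(2*(7 - 3)*(11 + 2*(7 - 3)))) = 1/(-34 - 124*1/(8*(11 + 2*4))) = 1/(-34 - 124*1/(8*(11 + 8))) = 1/(-34 - 124/(2*4*19)) = 1/(-34 - 124/152) = 1/(-34 - 124*1/152) = 1/(-34 - 31/38) = 1/(-1323/38) = -38/1323 ≈ -0.028723)
p*G(2, -1) - 33 = -38/1323*9 - 33 = -38/147 - 33 = -4889/147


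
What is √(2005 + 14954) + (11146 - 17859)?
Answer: -6713 + √16959 ≈ -6582.8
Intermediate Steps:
√(2005 + 14954) + (11146 - 17859) = √16959 - 6713 = -6713 + √16959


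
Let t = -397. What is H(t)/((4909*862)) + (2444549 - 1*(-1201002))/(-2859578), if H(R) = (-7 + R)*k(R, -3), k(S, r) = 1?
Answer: -7713757883985/6050235081262 ≈ -1.2750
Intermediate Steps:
H(R) = -7 + R (H(R) = (-7 + R)*1 = -7 + R)
H(t)/((4909*862)) + (2444549 - 1*(-1201002))/(-2859578) = (-7 - 397)/((4909*862)) + (2444549 - 1*(-1201002))/(-2859578) = -404/4231558 + (2444549 + 1201002)*(-1/2859578) = -404*1/4231558 + 3645551*(-1/2859578) = -202/2115779 - 3645551/2859578 = -7713757883985/6050235081262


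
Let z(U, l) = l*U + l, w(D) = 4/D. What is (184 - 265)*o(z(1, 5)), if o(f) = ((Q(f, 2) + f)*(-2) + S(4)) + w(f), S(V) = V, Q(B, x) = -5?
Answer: 2268/5 ≈ 453.60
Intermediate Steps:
z(U, l) = l + U*l (z(U, l) = U*l + l = l + U*l)
o(f) = 14 - 2*f + 4/f (o(f) = ((-5 + f)*(-2) + 4) + 4/f = ((10 - 2*f) + 4) + 4/f = (14 - 2*f) + 4/f = 14 - 2*f + 4/f)
(184 - 265)*o(z(1, 5)) = (184 - 265)*(14 - 10*(1 + 1) + 4/((5*(1 + 1)))) = -81*(14 - 10*2 + 4/((5*2))) = -81*(14 - 2*10 + 4/10) = -81*(14 - 20 + 4*(⅒)) = -81*(14 - 20 + ⅖) = -81*(-28/5) = 2268/5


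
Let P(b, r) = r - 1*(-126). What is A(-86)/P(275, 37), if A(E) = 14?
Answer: 14/163 ≈ 0.085890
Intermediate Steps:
P(b, r) = 126 + r (P(b, r) = r + 126 = 126 + r)
A(-86)/P(275, 37) = 14/(126 + 37) = 14/163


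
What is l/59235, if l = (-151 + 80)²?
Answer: 5041/59235 ≈ 0.085102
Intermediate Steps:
l = 5041 (l = (-71)² = 5041)
l/59235 = 5041/59235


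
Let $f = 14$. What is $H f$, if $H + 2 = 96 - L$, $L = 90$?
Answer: $56$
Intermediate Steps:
$H = 4$ ($H = -2 + \left(96 - 90\right) = -2 + 6 = 4$)
$H f = 4 \cdot 14 = 56$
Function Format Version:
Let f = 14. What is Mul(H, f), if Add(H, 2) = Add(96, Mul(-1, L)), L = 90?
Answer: 56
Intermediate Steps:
H = 4 (H = Add(-2, Add(96, Mul(-1, 90))) = Add(-2, Add(96, -90)) = Add(-2, 6) = 4)
Mul(H, f) = Mul(4, 14) = 56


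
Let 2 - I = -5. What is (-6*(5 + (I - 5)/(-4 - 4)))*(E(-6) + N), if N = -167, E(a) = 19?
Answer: 4218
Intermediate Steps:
I = 7 (I = 2 - 1*(-5) = 2 + 5 = 7)
(-6*(5 + (I - 5)/(-4 - 4)))*(E(-6) + N) = (-6*(5 + (7 - 5)/(-4 - 4)))*(19 - 167) = -6*(5 + 2/(-8))*(-148) = -6*(5 + 2*(-⅛))*(-148) = -6*(5 - ¼)*(-148) = -6*19/4*(-148) = -57/2*(-148) = 4218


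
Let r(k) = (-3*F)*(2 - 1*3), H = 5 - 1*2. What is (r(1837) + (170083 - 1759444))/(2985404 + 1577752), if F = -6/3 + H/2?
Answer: -1059575/3042104 ≈ -0.34830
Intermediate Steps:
H = 3 (H = 5 - 2 = 3)
F = -1/2 (F = -6/3 + 3/2 = -6*1/3 + 3*(1/2) = -2 + 3/2 = -1/2 ≈ -0.50000)
r(k) = -3/2 (r(k) = (-3*(-1/2))*(2 - 1*3) = 3*(2 - 3)/2 = (3/2)*(-1) = -3/2)
(r(1837) + (170083 - 1759444))/(2985404 + 1577752) = (-3/2 + (170083 - 1759444))/(2985404 + 1577752) = (-3/2 - 1589361)/4563156 = -3178725/2*1/4563156 = -1059575/3042104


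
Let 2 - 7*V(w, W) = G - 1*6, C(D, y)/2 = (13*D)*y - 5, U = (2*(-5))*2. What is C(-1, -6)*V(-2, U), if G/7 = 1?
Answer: 146/7 ≈ 20.857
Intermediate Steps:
G = 7 (G = 7*1 = 7)
U = -20 (U = -10*2 = -20)
C(D, y) = -10 + 26*D*y (C(D, y) = 2*((13*D)*y - 5) = 2*(13*D*y - 5) = 2*(-5 + 13*D*y) = -10 + 26*D*y)
V(w, W) = ⅐ (V(w, W) = 2/7 - (7 - 1*6)/7 = 2/7 - (7 - 6)/7 = 2/7 - ⅐*1 = 2/7 - ⅐ = ⅐)
C(-1, -6)*V(-2, U) = (-10 + 26*(-1)*(-6))*(⅐) = (-10 + 156)*(⅐) = 146*(⅐) = 146/7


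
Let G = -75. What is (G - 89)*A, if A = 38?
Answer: -6232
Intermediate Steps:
(G - 89)*A = (-75 - 89)*38 = -164*38 = -6232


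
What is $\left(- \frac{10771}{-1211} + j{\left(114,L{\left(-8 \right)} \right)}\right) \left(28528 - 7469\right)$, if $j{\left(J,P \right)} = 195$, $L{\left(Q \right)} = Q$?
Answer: $\frac{5199804044}{1211} \approx 4.2938 \cdot 10^{6}$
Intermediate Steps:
$\left(- \frac{10771}{-1211} + j{\left(114,L{\left(-8 \right)} \right)}\right) \left(28528 - 7469\right) = \left(- \frac{10771}{-1211} + 195\right) \left(28528 - 7469\right) = \left(\left(-10771\right) \left(- \frac{1}{1211}\right) + 195\right) 21059 = \left(\frac{10771}{1211} + 195\right) 21059 = \frac{246916}{1211} \cdot 21059 = \frac{5199804044}{1211}$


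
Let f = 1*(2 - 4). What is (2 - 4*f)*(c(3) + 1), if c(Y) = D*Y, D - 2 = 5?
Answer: 220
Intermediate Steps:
D = 7 (D = 2 + 5 = 7)
c(Y) = 7*Y
f = -2 (f = 1*(-2) = -2)
(2 - 4*f)*(c(3) + 1) = (2 - 4*(-2))*(7*3 + 1) = (2 + 8)*(21 + 1) = 10*22 = 220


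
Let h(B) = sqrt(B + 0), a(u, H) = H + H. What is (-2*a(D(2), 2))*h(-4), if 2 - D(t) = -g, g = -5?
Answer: -16*I ≈ -16.0*I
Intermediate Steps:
D(t) = -3 (D(t) = 2 - (-1)*(-5) = 2 - 1*5 = 2 - 5 = -3)
a(u, H) = 2*H
h(B) = sqrt(B)
(-2*a(D(2), 2))*h(-4) = (-4*2)*sqrt(-4) = (-2*4)*(2*I) = -16*I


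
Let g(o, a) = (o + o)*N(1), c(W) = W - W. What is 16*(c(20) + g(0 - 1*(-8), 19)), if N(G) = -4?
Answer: -1024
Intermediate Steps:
c(W) = 0
g(o, a) = -8*o (g(o, a) = (o + o)*(-4) = (2*o)*(-4) = -8*o)
16*(c(20) + g(0 - 1*(-8), 19)) = 16*(0 - 8*(0 - 1*(-8))) = 16*(0 - 8*(0 + 8)) = 16*(0 - 8*8) = 16*(0 - 64) = 16*(-64) = -1024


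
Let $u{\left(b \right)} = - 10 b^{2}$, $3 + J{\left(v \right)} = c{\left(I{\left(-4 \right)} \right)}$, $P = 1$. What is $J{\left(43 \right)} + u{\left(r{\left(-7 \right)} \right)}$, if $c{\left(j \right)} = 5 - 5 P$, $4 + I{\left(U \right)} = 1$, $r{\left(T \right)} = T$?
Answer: $-493$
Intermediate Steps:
$I{\left(U \right)} = -3$ ($I{\left(U \right)} = -4 + 1 = -3$)
$c{\left(j \right)} = 0$ ($c{\left(j \right)} = 5 - 5 = 0$)
$J{\left(v \right)} = -3$ ($J{\left(v \right)} = -3 + 0 = -3$)
$J{\left(43 \right)} + u{\left(r{\left(-7 \right)} \right)} = -3 - 10 \left(-7\right)^{2} = -3 - 490 = -493$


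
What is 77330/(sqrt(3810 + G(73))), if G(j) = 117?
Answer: 7030*sqrt(3927)/357 ≈ 1234.0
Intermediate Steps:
77330/(sqrt(3810 + G(73))) = 77330/(sqrt(3810 + 117)) = 77330/(sqrt(3927)) = 77330*(sqrt(3927)/3927) = 7030*sqrt(3927)/357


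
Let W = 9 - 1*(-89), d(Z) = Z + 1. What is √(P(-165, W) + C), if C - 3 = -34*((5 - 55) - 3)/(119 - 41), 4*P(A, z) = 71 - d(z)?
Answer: √29055/39 ≈ 4.3707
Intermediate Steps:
d(Z) = 1 + Z
W = 98 (W = 9 + 89 = 98)
P(A, z) = 35/2 - z/4 (P(A, z) = (71 - (1 + z))/4 = (71 + (-1 - z))/4 = (70 - z)/4 = 35/2 - z/4)
C = 1018/39 (C = 3 - 34*((5 - 55) - 3)/(119 - 41) = 3 - 34*(-50 - 3)/78 = 3 - (-1802)/78 = 3 - 34*(-53/78) = 3 + 901/39 = 1018/39 ≈ 26.103)
√(P(-165, W) + C) = √((35/2 - ¼*98) + 1018/39) = √((35/2 - 49/2) + 1018/39) = √(-7 + 1018/39) = √(745/39) = √29055/39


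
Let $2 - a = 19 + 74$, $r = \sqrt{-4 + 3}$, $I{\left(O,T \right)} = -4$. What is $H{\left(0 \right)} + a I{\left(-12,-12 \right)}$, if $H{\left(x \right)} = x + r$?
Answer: $364 + i \approx 364.0 + 1.0 i$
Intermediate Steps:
$r = i$ ($r = \sqrt{-1} = i \approx 1.0 i$)
$H{\left(x \right)} = i + x$ ($H{\left(x \right)} = x + i = i + x$)
$a = -91$ ($a = 2 - \left(19 + 74\right) = 2 - 93 = -91$)
$H{\left(0 \right)} + a I{\left(-12,-12 \right)} = \left(i + 0\right) - -364 = i + 364 = 364 + i$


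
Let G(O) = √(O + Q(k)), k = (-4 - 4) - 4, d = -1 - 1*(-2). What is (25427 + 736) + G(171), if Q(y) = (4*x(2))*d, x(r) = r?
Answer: 26163 + √179 ≈ 26176.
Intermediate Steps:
d = 1 (d = -1 + 2 = 1)
k = -12 (k = -8 - 4 = -12)
Q(y) = 8 (Q(y) = (4*2)*1 = 8*1 = 8)
G(O) = √(8 + O) (G(O) = √(O + 8) = √(8 + O))
(25427 + 736) + G(171) = (25427 + 736) + √(8 + 171) = 26163 + √179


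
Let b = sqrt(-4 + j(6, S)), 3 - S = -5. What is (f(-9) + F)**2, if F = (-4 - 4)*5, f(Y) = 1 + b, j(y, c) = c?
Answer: 1369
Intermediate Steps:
S = 8 (S = 3 - 1*(-5) = 3 + 5 = 8)
b = 2 (b = sqrt(-4 + 8) = sqrt(4) = 2)
f(Y) = 3 (f(Y) = 1 + 2 = 3)
F = -40 (F = -8*5 = -40)
(f(-9) + F)**2 = (3 - 40)**2 = (-37)**2 = 1369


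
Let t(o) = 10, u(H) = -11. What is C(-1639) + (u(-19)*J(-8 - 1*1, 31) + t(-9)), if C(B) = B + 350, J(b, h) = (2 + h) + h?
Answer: -1983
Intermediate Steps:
J(b, h) = 2 + 2*h
C(B) = 350 + B
C(-1639) + (u(-19)*J(-8 - 1*1, 31) + t(-9)) = (350 - 1639) + (-11*(2 + 2*31) + 10) = -1289 + (-11*(2 + 62) + 10) = -1289 + (-11*64 + 10) = -1289 + (-704 + 10) = -1289 - 694 = -1983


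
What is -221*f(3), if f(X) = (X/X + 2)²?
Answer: -1989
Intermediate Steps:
f(X) = 9 (f(X) = (1 + 2)² = 3² = 9)
-221*f(3) = -221*9 = -1989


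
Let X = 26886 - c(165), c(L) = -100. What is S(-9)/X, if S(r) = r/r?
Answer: 1/26986 ≈ 3.7056e-5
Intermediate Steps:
S(r) = 1
X = 26986 (X = 26886 - 1*(-100) = 26886 + 100 = 26986)
S(-9)/X = 1/26986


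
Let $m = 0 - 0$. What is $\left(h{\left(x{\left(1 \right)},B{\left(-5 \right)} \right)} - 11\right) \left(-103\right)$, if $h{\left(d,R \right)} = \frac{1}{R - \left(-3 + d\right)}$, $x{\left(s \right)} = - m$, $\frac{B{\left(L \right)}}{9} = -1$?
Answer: $\frac{6901}{6} \approx 1150.2$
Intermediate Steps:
$m = 0$ ($m = 0 + 0 = 0$)
$B{\left(L \right)} = -9$ ($B{\left(L \right)} = 9 \left(-1\right) = -9$)
$x{\left(s \right)} = 0$ ($x{\left(s \right)} = \left(-1\right) 0 = 0$)
$h{\left(d,R \right)} = \frac{1}{3 + R - d}$ ($h{\left(d,R \right)} = \frac{1}{R - \left(-3 + d\right)} = \frac{1}{3 + R - d}$)
$\left(h{\left(x{\left(1 \right)},B{\left(-5 \right)} \right)} - 11\right) \left(-103\right) = \left(\frac{1}{3 - 9 - 0} - 11\right) \left(-103\right) = \left(\frac{1}{3 - 9 + 0} - 11\right) \left(-103\right) = \left(\frac{1}{-6} - 11\right) \left(-103\right) = \left(- \frac{1}{6} - 11\right) \left(-103\right) = \left(- \frac{67}{6}\right) \left(-103\right) = \frac{6901}{6}$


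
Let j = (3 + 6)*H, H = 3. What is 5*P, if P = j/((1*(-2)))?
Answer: -135/2 ≈ -67.500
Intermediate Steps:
j = 27 (j = (3 + 6)*3 = 9*3 = 27)
P = -27/2 (P = 27/((1*(-2))) = 27/(-2) = 27*(-½) = -27/2 ≈ -13.500)
5*P = 5*(-27/2) = -135/2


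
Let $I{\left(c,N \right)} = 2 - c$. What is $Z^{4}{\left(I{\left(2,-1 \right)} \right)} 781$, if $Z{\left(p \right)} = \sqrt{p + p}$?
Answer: $0$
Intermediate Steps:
$Z{\left(p \right)} = \sqrt{2} \sqrt{p}$ ($Z{\left(p \right)} = \sqrt{2 p} = \sqrt{2} \sqrt{p}$)
$Z^{4}{\left(I{\left(2,-1 \right)} \right)} 781 = \left(\sqrt{2} \sqrt{2 - 2}\right)^{4} \cdot 781 = \left(\sqrt{2} \sqrt{0}\right)^{4} \cdot 781 = \left(\sqrt{2} \cdot 0\right)^{4} \cdot 781 = 0^{4} \cdot 781 = 0 \cdot 781 = 0$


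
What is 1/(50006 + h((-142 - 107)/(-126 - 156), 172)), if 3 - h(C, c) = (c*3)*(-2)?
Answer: 1/51041 ≈ 1.9592e-5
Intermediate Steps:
h(C, c) = 3 + 6*c (h(C, c) = 3 - c*3*(-2) = 3 - 3*c*(-2) = 3 - (-6)*c = 3 + 6*c)
1/(50006 + h((-142 - 107)/(-126 - 156), 172)) = 1/(50006 + (3 + 6*172)) = 1/(50006 + (3 + 1032)) = 1/(50006 + 1035) = 1/51041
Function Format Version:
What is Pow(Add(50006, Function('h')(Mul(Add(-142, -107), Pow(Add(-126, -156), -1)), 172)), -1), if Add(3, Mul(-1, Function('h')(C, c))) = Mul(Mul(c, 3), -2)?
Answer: Rational(1, 51041) ≈ 1.9592e-5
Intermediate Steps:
Function('h')(C, c) = Add(3, Mul(6, c)) (Function('h')(C, c) = Add(3, Mul(-1, Mul(Mul(c, 3), -2))) = Add(3, Mul(-1, Mul(Mul(3, c), -2))) = Add(3, Mul(-1, Mul(-6, c))) = Add(3, Mul(6, c)))
Pow(Add(50006, Function('h')(Mul(Add(-142, -107), Pow(Add(-126, -156), -1)), 172)), -1) = Pow(Add(50006, Add(3, Mul(6, 172))), -1) = Pow(Add(50006, Add(3, 1032)), -1) = Pow(Add(50006, 1035), -1) = Pow(51041, -1) = Rational(1, 51041)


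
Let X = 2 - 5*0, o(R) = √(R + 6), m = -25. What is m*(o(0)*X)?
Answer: -50*√6 ≈ -122.47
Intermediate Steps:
o(R) = √(6 + R)
X = 2 (X = 2 + 0 = 2)
m*(o(0)*X) = -25*√(6 + 0)*2 = -25*√6*2 = -50*√6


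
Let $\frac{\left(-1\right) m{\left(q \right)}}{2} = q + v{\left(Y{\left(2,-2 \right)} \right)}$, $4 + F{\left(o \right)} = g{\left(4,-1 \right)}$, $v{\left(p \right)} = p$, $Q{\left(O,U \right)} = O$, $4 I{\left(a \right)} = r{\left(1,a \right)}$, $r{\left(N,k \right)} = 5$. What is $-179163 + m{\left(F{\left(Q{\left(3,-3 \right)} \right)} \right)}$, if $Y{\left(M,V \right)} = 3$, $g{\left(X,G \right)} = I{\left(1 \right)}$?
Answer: $- \frac{358327}{2} \approx -1.7916 \cdot 10^{5}$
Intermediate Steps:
$I{\left(a \right)} = \frac{5}{4}$ ($I{\left(a \right)} = \frac{1}{4} \cdot 5 = \frac{5}{4}$)
$g{\left(X,G \right)} = \frac{5}{4}$
$F{\left(o \right)} = - \frac{11}{4}$ ($F{\left(o \right)} = -4 + \frac{5}{4} = - \frac{11}{4}$)
$m{\left(q \right)} = -6 - 2 q$ ($m{\left(q \right)} = - 2 \left(q + 3\right) = - 2 \left(3 + q\right) = -6 - 2 q$)
$-179163 + m{\left(F{\left(Q{\left(3,-3 \right)} \right)} \right)} = -179163 - \frac{1}{2} = - \frac{358327}{2}$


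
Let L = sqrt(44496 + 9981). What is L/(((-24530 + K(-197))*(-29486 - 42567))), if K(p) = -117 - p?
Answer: sqrt(6053)/587231950 ≈ 1.3249e-7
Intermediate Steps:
L = 3*sqrt(6053) (L = sqrt(54477) = 3*sqrt(6053) ≈ 233.40)
L/(((-24530 + K(-197))*(-29486 - 42567))) = (3*sqrt(6053))/(((-24530 + (-117 - 1*(-197)))*(-29486 - 42567))) = (3*sqrt(6053))/(((-24530 + (-117 + 197))*(-72053))) = (3*sqrt(6053))/(((-24530 + 80)*(-72053))) = (3*sqrt(6053))/((-24450*(-72053))) = (3*sqrt(6053))/1761695850 = (3*sqrt(6053))*(1/1761695850) = sqrt(6053)/587231950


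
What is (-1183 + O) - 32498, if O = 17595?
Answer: -16086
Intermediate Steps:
(-1183 + O) - 32498 = (-1183 + 17595) - 32498 = 16412 - 32498 = -16086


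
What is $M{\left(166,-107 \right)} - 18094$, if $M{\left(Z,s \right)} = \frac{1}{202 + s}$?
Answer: $- \frac{1718929}{95} \approx -18094.0$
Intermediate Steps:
$M{\left(166,-107 \right)} - 18094 = \frac{1}{202 - 107} - 18094 = \frac{1}{95} - 18094 = - \frac{1718929}{95}$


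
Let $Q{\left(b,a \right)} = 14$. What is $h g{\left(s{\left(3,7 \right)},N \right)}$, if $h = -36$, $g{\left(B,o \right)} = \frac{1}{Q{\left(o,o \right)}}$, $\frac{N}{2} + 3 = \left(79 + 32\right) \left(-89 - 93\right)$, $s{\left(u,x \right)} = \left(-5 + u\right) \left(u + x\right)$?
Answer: $- \frac{18}{7} \approx -2.5714$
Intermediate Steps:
$N = -40410$ ($N = -6 + 2 \left(79 + 32\right) \left(-89 - 93\right) = -6 + 2 \cdot 111 \left(-182\right) = -6 + 2 \left(-20202\right) = -6 - 40404 = -40410$)
$g{\left(B,o \right)} = \frac{1}{14}$
$h g{\left(s{\left(3,7 \right)},N \right)} = \left(-36\right) \frac{1}{14} = - \frac{18}{7}$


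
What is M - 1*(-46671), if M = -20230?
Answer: 26441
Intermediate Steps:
M - 1*(-46671) = -20230 - 1*(-46671) = -20230 + 46671 = 26441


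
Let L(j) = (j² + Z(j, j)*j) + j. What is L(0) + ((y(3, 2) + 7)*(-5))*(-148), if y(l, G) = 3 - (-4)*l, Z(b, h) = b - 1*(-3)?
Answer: 16280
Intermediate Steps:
Z(b, h) = 3 + b (Z(b, h) = b + 3 = 3 + b)
y(l, G) = 3 + 4*l
L(j) = j + j² + j*(3 + j) (L(j) = (j² + (3 + j)*j) + j = (j² + j*(3 + j)) + j = j + j² + j*(3 + j))
L(0) + ((y(3, 2) + 7)*(-5))*(-148) = 2*0*(2 + 0) + (((3 + 4*3) + 7)*(-5))*(-148) = 2*0*2 + (((3 + 12) + 7)*(-5))*(-148) = 0 + ((15 + 7)*(-5))*(-148) = 0 + (22*(-5))*(-148) = 0 - 110*(-148) = 0 + 16280 = 16280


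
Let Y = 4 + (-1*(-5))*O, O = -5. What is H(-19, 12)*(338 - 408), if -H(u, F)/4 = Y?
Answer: -5880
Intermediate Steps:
Y = -21 (Y = 4 - 1*(-5)*(-5) = 4 + 5*(-5) = 4 - 25 = -21)
H(u, F) = 84 (H(u, F) = -4*(-21) = 84)
H(-19, 12)*(338 - 408) = 84*(338 - 408) = 84*(-70) = -5880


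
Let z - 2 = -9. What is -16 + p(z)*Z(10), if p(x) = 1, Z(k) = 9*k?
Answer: 74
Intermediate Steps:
z = -7 (z = 2 - 9 = -7)
-16 + p(z)*Z(10) = -16 + 1*(9*10) = -16 + 1*90 = -16 + 90 = 74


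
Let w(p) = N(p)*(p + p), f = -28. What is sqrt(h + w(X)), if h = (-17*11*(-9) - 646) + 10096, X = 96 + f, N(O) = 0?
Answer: 3*sqrt(1237) ≈ 105.51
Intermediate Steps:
X = 68 (X = 96 - 28 = 68)
w(p) = 0 (w(p) = 0*(p + p) = 0*(2*p) = 0)
h = 11133 (h = (-187*(-9) - 646) + 10096 = (1683 - 646) + 10096 = 1037 + 10096 = 11133)
sqrt(h + w(X)) = sqrt(11133 + 0) = sqrt(11133) = 3*sqrt(1237)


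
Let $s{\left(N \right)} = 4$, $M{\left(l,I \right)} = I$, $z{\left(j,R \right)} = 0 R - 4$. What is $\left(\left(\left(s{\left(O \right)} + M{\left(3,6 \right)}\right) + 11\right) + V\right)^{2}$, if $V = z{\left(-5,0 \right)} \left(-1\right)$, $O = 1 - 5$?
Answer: $625$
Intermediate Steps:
$z{\left(j,R \right)} = -4$ ($z{\left(j,R \right)} = 0 - 4 = -4$)
$O = -4$ ($O = 1 - 5 = -4$)
$V = 4$ ($V = \left(-4\right) \left(-1\right) = 4$)
$\left(\left(\left(s{\left(O \right)} + M{\left(3,6 \right)}\right) + 11\right) + V\right)^{2} = \left(\left(\left(4 + 6\right) + 11\right) + 4\right)^{2} = \left(\left(10 + 11\right) + 4\right)^{2} = \left(21 + 4\right)^{2} = 25^{2} = 625$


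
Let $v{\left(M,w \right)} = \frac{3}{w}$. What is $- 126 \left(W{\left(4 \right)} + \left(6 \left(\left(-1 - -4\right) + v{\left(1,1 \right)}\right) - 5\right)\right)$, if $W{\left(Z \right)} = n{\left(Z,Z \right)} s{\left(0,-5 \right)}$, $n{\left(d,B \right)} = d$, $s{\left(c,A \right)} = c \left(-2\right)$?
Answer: $-3906$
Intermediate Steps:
$s{\left(c,A \right)} = - 2 c$
$W{\left(Z \right)} = 0$ ($W{\left(Z \right)} = Z \left(\left(-2\right) 0\right) = Z 0 = 0$)
$- 126 \left(W{\left(4 \right)} + \left(6 \left(\left(-1 - -4\right) + v{\left(1,1 \right)}\right) - 5\right)\right) = - 126 \left(0 - \left(5 - 6 \left(\left(-1 - -4\right) + \frac{3}{1}\right)\right)\right) = - 126 \left(0 - \left(5 - 6 \left(\left(-1 + 4\right) + 3 \cdot 1\right)\right)\right) = - 126 \left(0 - \left(5 - 6 \left(3 + 3\right)\right)\right) = - 126 \left(0 + \left(6 \cdot 6 - 5\right)\right) = - 126 \left(0 + \left(36 - 5\right)\right) = - 126 \left(0 + 31\right) = \left(-126\right) 31 = -3906$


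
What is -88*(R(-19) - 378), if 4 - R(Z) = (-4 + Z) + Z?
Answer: 29216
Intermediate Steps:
R(Z) = 8 - 2*Z (R(Z) = 4 - ((-4 + Z) + Z) = 4 - (-4 + 2*Z) = 4 + (4 - 2*Z) = 8 - 2*Z)
-88*(R(-19) - 378) = -88*((8 - 2*(-19)) - 378) = -88*((8 + 38) - 378) = -88*(46 - 378) = -88*(-332) = 29216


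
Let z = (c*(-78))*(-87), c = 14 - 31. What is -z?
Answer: 115362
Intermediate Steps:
c = -17
z = -115362 (z = -17*(-78)*(-87) = 1326*(-87) = -115362)
-z = -1*(-115362) = 115362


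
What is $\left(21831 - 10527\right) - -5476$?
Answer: $16780$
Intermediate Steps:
$\left(21831 - 10527\right) - -5476 = 11304 + 5476 = 16780$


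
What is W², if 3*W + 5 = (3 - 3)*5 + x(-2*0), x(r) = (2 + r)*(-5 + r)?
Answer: 25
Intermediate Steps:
x(r) = (-5 + r)*(2 + r)
W = -5 (W = -5/3 + ((3 - 3)*5 + (-10 + (-2*0)² - (-6)*0))/3 = -5/3 + (0*5 + (-10 + 0² - 3*0))/3 = -5/3 + (0 + (-10 + 0 + 0))/3 = -5/3 + (0 - 10)/3 = -5/3 + (⅓)*(-10) = -5/3 - 10/3 = -5)
W² = (-5)² = 25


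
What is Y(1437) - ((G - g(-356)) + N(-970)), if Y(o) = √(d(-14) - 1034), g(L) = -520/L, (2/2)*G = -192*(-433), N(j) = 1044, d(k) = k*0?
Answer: -7491890/89 + I*√1034 ≈ -84179.0 + 32.156*I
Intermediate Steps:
d(k) = 0
G = 83136 (G = -192*(-433) = 83136)
Y(o) = I*√1034 (Y(o) = √(0 - 1034) = √(-1034) = I*√1034)
Y(1437) - ((G - g(-356)) + N(-970)) = I*√1034 - ((83136 - (-520)/(-356)) + 1044) = I*√1034 - ((83136 - (-520)*(-1)/356) + 1044) = I*√1034 - ((83136 - 1*130/89) + 1044) = I*√1034 - ((83136 - 130/89) + 1044) = I*√1034 - (7398974/89 + 1044) = I*√1034 - 1*7491890/89 = I*√1034 - 7491890/89 = -7491890/89 + I*√1034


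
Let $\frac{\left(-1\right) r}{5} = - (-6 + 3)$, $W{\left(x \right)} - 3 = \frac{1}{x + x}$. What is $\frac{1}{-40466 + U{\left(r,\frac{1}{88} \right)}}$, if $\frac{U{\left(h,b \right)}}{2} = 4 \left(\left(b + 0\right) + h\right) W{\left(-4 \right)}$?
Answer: $- \frac{88}{3591345} \approx -2.4503 \cdot 10^{-5}$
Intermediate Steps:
$W{\left(x \right)} = 3 + \frac{1}{2 x}$ ($W{\left(x \right)} = 3 + \frac{1}{x + x} = 3 + \frac{1}{2 x}$)
$r = -15$ ($r = - 5 \left(- (-6 + 3)\right) = - 5 \left(\left(-1\right) \left(-3\right)\right) = \left(-5\right) 3 = -15$)
$U{\left(h,b \right)} = 23 b + 23 h$ ($U{\left(h,b \right)} = 2 \cdot 4 \left(\left(b + 0\right) + h\right) \left(3 + \frac{1}{2 \left(-4\right)}\right) = 2 \cdot 4 \left(b + h\right) \left(3 + \frac{1}{2} \left(- \frac{1}{4}\right)\right) = 2 \left(4 b + 4 h\right) \left(3 - \frac{1}{8}\right) = 2 \left(4 b + 4 h\right) \frac{23}{8} = 2 \left(\frac{23 b}{2} + \frac{23 h}{2}\right) = 23 b + 23 h$)
$\frac{1}{-40466 + U{\left(r,\frac{1}{88} \right)}} = \frac{1}{-40466 + \left(\frac{23}{88} + 23 \left(-15\right)\right)} = \frac{1}{-40466 + \left(23 \cdot \frac{1}{88} - 345\right)} = \frac{1}{-40466 + \left(\frac{23}{88} - 345\right)} = \frac{1}{-40466 - \frac{30337}{88}} = \frac{1}{- \frac{3591345}{88}} = - \frac{88}{3591345}$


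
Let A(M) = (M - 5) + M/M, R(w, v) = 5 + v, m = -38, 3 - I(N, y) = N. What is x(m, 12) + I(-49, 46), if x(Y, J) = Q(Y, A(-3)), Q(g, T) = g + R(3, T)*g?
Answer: 90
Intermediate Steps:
I(N, y) = 3 - N
A(M) = -4 + M (A(M) = (-5 + M) + 1 = -4 + M)
Q(g, T) = g + g*(5 + T) (Q(g, T) = g + (5 + T)*g = g + g*(5 + T))
x(Y, J) = -Y (x(Y, J) = Y*(6 + (-4 - 3)) = Y*(6 - 7) = Y*(-1) = -Y)
x(m, 12) + I(-49, 46) = -1*(-38) + (3 - 1*(-49)) = 38 + (3 + 49) = 38 + 52 = 90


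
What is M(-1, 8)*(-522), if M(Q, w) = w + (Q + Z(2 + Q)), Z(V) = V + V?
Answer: -4698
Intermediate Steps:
Z(V) = 2*V
M(Q, w) = 4 + w + 3*Q (M(Q, w) = w + (Q + 2*(2 + Q)) = w + (Q + (4 + 2*Q)) = w + (4 + 3*Q) = 4 + w + 3*Q)
M(-1, 8)*(-522) = (4 + 8 + 3*(-1))*(-522) = (4 + 8 - 3)*(-522) = 9*(-522) = -4698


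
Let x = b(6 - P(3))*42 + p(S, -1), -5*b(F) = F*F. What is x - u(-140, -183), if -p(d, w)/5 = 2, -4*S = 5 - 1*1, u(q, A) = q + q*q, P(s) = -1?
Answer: -99408/5 ≈ -19882.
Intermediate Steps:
u(q, A) = q + q²
S = -1 (S = -(5 - 1*1)/4 = -(5 - 1)/4 = -¼*4 = -1)
p(d, w) = -10 (p(d, w) = -5*2 = -10)
b(F) = -F²/5 (b(F) = -F*F/5 = -F²/5)
x = -2108/5 (x = -(6 - 1*(-1))²/5*42 - 10 = -(6 + 1)²/5*42 - 10 = -⅕*7²*42 - 10 = -⅕*49*42 - 10 = -49/5*42 - 10 = -2058/5 - 10 = -2108/5 ≈ -421.60)
x - u(-140, -183) = -2108/5 - (-140)*(1 - 140) = -2108/5 - (-140)*(-139) = -2108/5 - 1*19460 = -2108/5 - 19460 = -99408/5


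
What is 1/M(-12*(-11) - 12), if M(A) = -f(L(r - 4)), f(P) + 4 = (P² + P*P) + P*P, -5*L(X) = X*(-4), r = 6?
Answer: -25/92 ≈ -0.27174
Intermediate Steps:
L(X) = 4*X/5 (L(X) = -X*(-4)/5 = -(-4)*X/5 = 4*X/5)
f(P) = -4 + 3*P² (f(P) = -4 + ((P² + P*P) + P*P) = -4 + ((P² + P²) + P²) = -4 + (2*P² + P²) = -4 + 3*P²)
M(A) = -92/25 (M(A) = -(-4 + 3*(4*(6 - 4)/5)²) = -(-4 + 3*((⅘)*2)²) = -(-4 + 3*(8/5)²) = -(-4 + 3*(64/25)) = -(-4 + 192/25) = -1*92/25 = -92/25)
1/M(-12*(-11) - 12) = 1/(-92/25) = -25/92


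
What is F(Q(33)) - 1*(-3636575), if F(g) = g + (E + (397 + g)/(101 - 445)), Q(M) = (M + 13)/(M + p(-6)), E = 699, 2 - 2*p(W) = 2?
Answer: 41290337125/11352 ≈ 3.6373e+6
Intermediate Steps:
p(W) = 0 (p(W) = 1 - ½*2 = 1 - 1 = 0)
Q(M) = (13 + M)/M (Q(M) = (M + 13)/(M + 0) = (13 + M)/M)
F(g) = 240059/344 + 343*g/344 (F(g) = g + (699 + (397 + g)/(101 - 445)) = g + (699 + (397 + g)/(-344)) = g + (699 + (397 + g)*(-1/344)) = g + (699 + (-397/344 - g/344)) = g + (240059/344 - g/344) = 240059/344 + 343*g/344)
F(Q(33)) - 1*(-3636575) = (240059/344 + 343*((13 + 33)/33)/344) - 1*(-3636575) = (240059/344 + 343*((1/33)*46)/344) + 3636575 = (240059/344 + (343/344)*(46/33)) + 3636575 = (240059/344 + 7889/5676) + 3636575 = 7937725/11352 + 3636575 = 41290337125/11352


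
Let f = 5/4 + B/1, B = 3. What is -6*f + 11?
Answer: -29/2 ≈ -14.500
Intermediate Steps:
f = 17/4 (f = 5/4 + 3/1 = 5*(¼) + 3*1 = 5/4 + 3 = 17/4 ≈ 4.2500)
-6*f + 11 = -6*17/4 + 11 = -51/2 + 11 = -29/2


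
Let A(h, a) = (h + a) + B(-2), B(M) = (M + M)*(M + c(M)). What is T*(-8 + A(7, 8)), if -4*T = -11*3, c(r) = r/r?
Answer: 363/4 ≈ 90.750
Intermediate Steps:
c(r) = 1
B(M) = 2*M*(1 + M) (B(M) = (M + M)*(M + 1) = (2*M)*(1 + M) = 2*M*(1 + M))
A(h, a) = 4 + a + h (A(h, a) = (h + a) + 2*(-2)*(1 - 2) = (a + h) + 2*(-2)*(-1) = (a + h) + 4 = 4 + a + h)
T = 33/4 (T = -(-11)*3/4 = -¼*(-33) = 33/4 ≈ 8.2500)
T*(-8 + A(7, 8)) = 33*(-8 + (4 + 8 + 7))/4 = 33*(-8 + 19)/4 = (33/4)*11 = 363/4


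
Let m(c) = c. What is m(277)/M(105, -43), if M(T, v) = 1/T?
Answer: 29085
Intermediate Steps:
m(277)/M(105, -43) = 277/(1/105) = 277*105 = 29085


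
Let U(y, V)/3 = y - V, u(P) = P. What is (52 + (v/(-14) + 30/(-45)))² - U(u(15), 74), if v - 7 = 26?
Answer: 4543477/1764 ≈ 2575.7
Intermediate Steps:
v = 33 (v = 7 + 26 = 33)
U(y, V) = -3*V + 3*y (U(y, V) = 3*(y - V) = -3*V + 3*y)
(52 + (v/(-14) + 30/(-45)))² - U(u(15), 74) = (52 + (33/(-14) + 30/(-45)))² - (-3*74 + 3*15) = (52 + (33*(-1/14) + 30*(-1/45)))² - (-222 + 45) = (52 + (-33/14 - ⅔))² - 1*(-177) = (52 - 127/42)² + 177 = (2057/42)² + 177 = 4231249/1764 + 177 = 4543477/1764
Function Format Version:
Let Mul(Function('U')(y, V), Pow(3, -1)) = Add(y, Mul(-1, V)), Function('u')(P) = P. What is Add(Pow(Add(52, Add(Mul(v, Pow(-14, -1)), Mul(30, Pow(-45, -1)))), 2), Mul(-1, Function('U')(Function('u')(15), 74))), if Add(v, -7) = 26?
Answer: Rational(4543477, 1764) ≈ 2575.7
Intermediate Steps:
v = 33 (v = Add(7, 26) = 33)
Function('U')(y, V) = Add(Mul(-3, V), Mul(3, y)) (Function('U')(y, V) = Mul(3, Add(y, Mul(-1, V))) = Add(Mul(-3, V), Mul(3, y)))
Add(Pow(Add(52, Add(Mul(v, Pow(-14, -1)), Mul(30, Pow(-45, -1)))), 2), Mul(-1, Function('U')(Function('u')(15), 74))) = Add(Pow(Add(52, Add(Mul(33, Pow(-14, -1)), Mul(30, Pow(-45, -1)))), 2), Mul(-1, Add(Mul(-3, 74), Mul(3, 15)))) = Add(Pow(Add(52, Add(Mul(33, Rational(-1, 14)), Mul(30, Rational(-1, 45)))), 2), Mul(-1, Add(-222, 45))) = Add(Pow(Add(52, Add(Rational(-33, 14), Rational(-2, 3))), 2), Mul(-1, -177)) = Add(Pow(Add(52, Rational(-127, 42)), 2), 177) = Add(Pow(Rational(2057, 42), 2), 177) = Add(Rational(4231249, 1764), 177) = Rational(4543477, 1764)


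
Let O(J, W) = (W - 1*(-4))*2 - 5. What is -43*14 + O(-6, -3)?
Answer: -605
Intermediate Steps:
O(J, W) = 3 + 2*W (O(J, W) = (W + 4)*2 - 5 = (4 + W)*2 - 5 = (8 + 2*W) - 5 = 3 + 2*W)
-43*14 + O(-6, -3) = -43*14 + (3 + 2*(-3)) = -602 + (3 - 6) = -602 - 3 = -605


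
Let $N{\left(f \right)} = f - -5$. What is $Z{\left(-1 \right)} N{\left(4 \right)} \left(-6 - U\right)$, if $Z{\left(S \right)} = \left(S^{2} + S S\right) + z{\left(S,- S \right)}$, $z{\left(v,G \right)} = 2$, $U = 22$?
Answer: $-1008$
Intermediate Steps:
$N{\left(f \right)} = 5 + f$ ($N{\left(f \right)} = f + 5 = 5 + f$)
$Z{\left(S \right)} = 2 + 2 S^{2}$ ($Z{\left(S \right)} = \left(S^{2} + S S\right) + 2 = \left(S^{2} + S^{2}\right) + 2 = 2 S^{2} + 2 = 2 + 2 S^{2}$)
$Z{\left(-1 \right)} N{\left(4 \right)} \left(-6 - U\right) = \left(2 + 2 \left(-1\right)^{2}\right) \left(5 + 4\right) \left(-6 - 22\right) = \left(2 + 2 \cdot 1\right) 9 \left(-6 - 22\right) = \left(2 + 2\right) 9 \left(-28\right) = 4 \cdot 9 \left(-28\right) = 36 \left(-28\right) = -1008$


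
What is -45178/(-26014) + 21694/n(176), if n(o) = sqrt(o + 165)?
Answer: 22589/13007 + 21694*sqrt(341)/341 ≈ 1176.5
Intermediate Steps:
n(o) = sqrt(165 + o)
-45178/(-26014) + 21694/n(176) = -45178/(-26014) + 21694/(sqrt(165 + 176)) = -45178*(-1/26014) + 21694/(sqrt(341)) = 22589/13007 + 21694*(sqrt(341)/341) = 22589/13007 + 21694*sqrt(341)/341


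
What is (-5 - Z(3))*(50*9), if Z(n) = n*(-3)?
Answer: 1800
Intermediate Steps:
Z(n) = -3*n
(-5 - Z(3))*(50*9) = (-5 - (-3)*3)*(50*9) = (-5 - 1*(-9))*450 = (-5 + 9)*450 = 4*450 = 1800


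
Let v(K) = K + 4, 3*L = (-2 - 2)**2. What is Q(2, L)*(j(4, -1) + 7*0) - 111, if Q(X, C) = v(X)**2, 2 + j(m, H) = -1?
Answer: -219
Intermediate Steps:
L = 16/3 (L = (-2 - 2)**2/3 = (1/3)*(-4)**2 = (1/3)*16 = 16/3 ≈ 5.3333)
v(K) = 4 + K
j(m, H) = -3 (j(m, H) = -2 - 1 = -3)
Q(X, C) = (4 + X)**2
Q(2, L)*(j(4, -1) + 7*0) - 111 = (4 + 2)**2*(-3 + 7*0) - 111 = 6**2*(-3 + 0) - 111 = 36*(-3) - 111 = -108 - 111 = -219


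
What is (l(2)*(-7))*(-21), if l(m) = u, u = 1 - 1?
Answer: 0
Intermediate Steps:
u = 0
l(m) = 0
(l(2)*(-7))*(-21) = (0*(-7))*(-21) = 0*(-21) = 0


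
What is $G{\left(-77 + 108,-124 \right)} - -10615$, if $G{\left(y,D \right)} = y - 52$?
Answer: $10594$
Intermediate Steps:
$G{\left(y,D \right)} = -52 + y$
$G{\left(-77 + 108,-124 \right)} - -10615 = \left(-52 + \left(-77 + 108\right)\right) - -10615 = \left(-52 + 31\right) + 10615 = -21 + 10615 = 10594$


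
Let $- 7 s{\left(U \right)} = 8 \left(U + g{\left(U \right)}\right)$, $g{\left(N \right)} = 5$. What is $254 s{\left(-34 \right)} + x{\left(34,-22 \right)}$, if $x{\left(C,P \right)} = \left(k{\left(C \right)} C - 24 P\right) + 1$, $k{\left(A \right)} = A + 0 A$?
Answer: $\frac{70723}{7} \approx 10103.0$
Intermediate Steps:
$k{\left(A \right)} = A$ ($k{\left(A \right)} = A + 0 = A$)
$x{\left(C,P \right)} = 1 + C^{2} - 24 P$ ($x{\left(C,P \right)} = \left(C C - 24 P\right) + 1 = \left(C^{2} - 24 P\right) + 1 = 1 + C^{2} - 24 P$)
$s{\left(U \right)} = - \frac{40}{7} - \frac{8 U}{7}$ ($s{\left(U \right)} = - \frac{8 \left(U + 5\right)}{7} = - \frac{8 \left(5 + U\right)}{7} = - \frac{40 + 8 U}{7} = - \frac{40}{7} - \frac{8 U}{7}$)
$254 s{\left(-34 \right)} + x{\left(34,-22 \right)} = 254 \left(- \frac{40}{7} - - \frac{272}{7}\right) + \left(1 + 34^{2} - -528\right) = 254 \left(- \frac{40}{7} + \frac{272}{7}\right) + \left(1 + 1156 + 528\right) = 254 \cdot \frac{232}{7} + 1685 = \frac{58928}{7} + 1685 = \frac{70723}{7}$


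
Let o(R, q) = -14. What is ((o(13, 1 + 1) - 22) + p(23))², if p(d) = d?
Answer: 169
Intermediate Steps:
((o(13, 1 + 1) - 22) + p(23))² = ((-14 - 22) + 23)² = (-36 + 23)² = (-13)² = 169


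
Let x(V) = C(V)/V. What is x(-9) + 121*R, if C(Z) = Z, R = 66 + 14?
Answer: 9681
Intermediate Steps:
R = 80
x(V) = 1 (x(V) = V/V = 1)
x(-9) + 121*R = 1 + 121*80 = 1 + 9680 = 9681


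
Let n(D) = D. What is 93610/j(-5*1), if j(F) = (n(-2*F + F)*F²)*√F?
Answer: -18722*I*√5/125 ≈ -334.91*I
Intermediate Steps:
j(F) = -F^(7/2) (j(F) = ((-2*F + F)*F²)*√F = ((-F)*F²)*√F = (-F³)*√F = -F^(7/2))
93610/j(-5*1) = 93610/((-(-5*1)^(7/2))) = 93610/((-(-5)^(7/2))) = 93610/((-(-125)*I*√5)) = 93610/((125*I*√5)) = 93610*(-I*√5/625) = -18722*I*√5/125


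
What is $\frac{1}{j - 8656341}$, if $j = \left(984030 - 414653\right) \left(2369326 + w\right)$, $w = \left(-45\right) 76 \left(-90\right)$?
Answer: $\frac{1}{1524285314161} \approx 6.5605 \cdot 10^{-13}$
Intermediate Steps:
$w = 307800$ ($w = \left(-3420\right) \left(-90\right) = 307800$)
$j = 1524293970502$ ($j = \left(984030 - 414653\right) \left(2369326 + 307800\right) = 569377 \cdot 2677126 = 1524293970502$)
$\frac{1}{j - 8656341} = \frac{1}{1524293970502 - 8656341} = \frac{1}{1524285314161}$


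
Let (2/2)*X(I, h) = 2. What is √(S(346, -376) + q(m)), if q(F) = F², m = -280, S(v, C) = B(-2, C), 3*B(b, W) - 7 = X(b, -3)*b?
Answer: √78401 ≈ 280.00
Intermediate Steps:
X(I, h) = 2
B(b, W) = 7/3 + 2*b/3 (B(b, W) = 7/3 + (2*b)/3 = 7/3 + 2*b/3)
S(v, C) = 1 (S(v, C) = 7/3 + (⅔)*(-2) = 7/3 - 4/3 = 1)
√(S(346, -376) + q(m)) = √(1 + (-280)²) = √(1 + 78400) = √78401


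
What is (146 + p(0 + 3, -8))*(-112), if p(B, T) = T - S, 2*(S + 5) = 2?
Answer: -15904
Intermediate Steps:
S = -4 (S = -5 + (1/2)*2 = -5 + 1 = -4)
p(B, T) = 4 + T (p(B, T) = T - 1*(-4) = T + 4 = 4 + T)
(146 + p(0 + 3, -8))*(-112) = (146 + (4 - 8))*(-112) = (146 - 4)*(-112) = 142*(-112) = -15904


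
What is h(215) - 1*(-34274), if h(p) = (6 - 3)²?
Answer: 34283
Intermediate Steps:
h(p) = 9 (h(p) = 3² = 9)
h(215) - 1*(-34274) = 9 - 1*(-34274) = 9 + 34274 = 34283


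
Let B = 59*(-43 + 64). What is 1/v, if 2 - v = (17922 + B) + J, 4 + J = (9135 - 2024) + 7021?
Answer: -1/33287 ≈ -3.0042e-5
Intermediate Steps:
J = 14128 (J = -4 + ((9135 - 2024) + 7021) = -4 + (7111 + 7021) = -4 + 14132 = 14128)
B = 1239 (B = 59*21 = 1239)
v = -33287 (v = 2 - ((17922 + 1239) + 14128) = 2 - (19161 + 14128) = 2 - 1*33289 = 2 - 33289 = -33287)
1/v = 1/(-33287) = -1/33287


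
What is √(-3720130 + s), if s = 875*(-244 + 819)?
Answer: 3*I*√357445 ≈ 1793.6*I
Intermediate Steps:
s = 503125 (s = 875*575 = 503125)
√(-3720130 + s) = √(-3720130 + 503125) = √(-3217005) = 3*I*√357445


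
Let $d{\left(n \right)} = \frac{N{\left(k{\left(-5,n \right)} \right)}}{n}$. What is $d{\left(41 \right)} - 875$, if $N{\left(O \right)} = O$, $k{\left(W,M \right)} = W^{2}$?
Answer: $- \frac{35850}{41} \approx -874.39$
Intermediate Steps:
$d{\left(n \right)} = \frac{25}{n}$ ($d{\left(n \right)} = \frac{\left(-5\right)^{2}}{n} = \frac{25}{n}$)
$d{\left(41 \right)} - 875 = \frac{25}{41} - 875 = - \frac{35850}{41}$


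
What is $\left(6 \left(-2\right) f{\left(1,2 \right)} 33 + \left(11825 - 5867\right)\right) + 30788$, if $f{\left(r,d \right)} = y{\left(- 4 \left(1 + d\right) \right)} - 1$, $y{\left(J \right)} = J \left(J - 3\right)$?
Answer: $-34138$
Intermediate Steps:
$y{\left(J \right)} = J \left(-3 + J\right)$
$f{\left(r,d \right)} = -1 + \left(-7 - 4 d\right) \left(-4 - 4 d\right)$ ($f{\left(r,d \right)} = - 4 \left(1 + d\right) \left(-3 - 4 \left(1 + d\right)\right) - 1 = \left(-4 - 4 d\right) \left(-3 - \left(4 + 4 d\right)\right) - 1 = \left(-4 - 4 d\right) \left(-7 - 4 d\right) - 1 = \left(-7 - 4 d\right) \left(-4 - 4 d\right) - 1 = -1 + \left(-7 - 4 d\right) \left(-4 - 4 d\right)$)
$\left(6 \left(-2\right) f{\left(1,2 \right)} 33 + \left(11825 - 5867\right)\right) + 30788 = \left(6 \left(-2\right) \left(27 + 16 \cdot 2^{2} + 44 \cdot 2\right) 33 + \left(11825 - 5867\right)\right) + 30788 = \left(- 12 \left(27 + 16 \cdot 4 + 88\right) 33 + 5958\right) + 30788 = \left(- 12 \left(27 + 64 + 88\right) 33 + 5958\right) + 30788 = \left(\left(-12\right) 179 \cdot 33 + 5958\right) + 30788 = \left(\left(-2148\right) 33 + 5958\right) + 30788 = \left(-70884 + 5958\right) + 30788 = -64926 + 30788 = -34138$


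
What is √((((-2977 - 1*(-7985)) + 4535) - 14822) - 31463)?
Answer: I*√36742 ≈ 191.68*I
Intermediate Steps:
√((((-2977 - 1*(-7985)) + 4535) - 14822) - 31463) = √((((-2977 + 7985) + 4535) - 14822) - 31463) = √(((5008 + 4535) - 14822) - 31463) = √((9543 - 14822) - 31463) = √(-5279 - 31463) = √(-36742) = I*√36742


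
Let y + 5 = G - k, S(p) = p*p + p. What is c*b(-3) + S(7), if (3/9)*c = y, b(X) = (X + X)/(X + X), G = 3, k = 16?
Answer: 2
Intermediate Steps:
S(p) = p + p² (S(p) = p² + p = p + p²)
b(X) = 1 (b(X) = (2*X)/((2*X)) = (2*X)*(1/(2*X)) = 1)
y = -18 (y = -5 + (3 - 1*16) = -5 + (3 - 16) = -5 - 13 = -18)
c = -54 (c = 3*(-18) = -54)
c*b(-3) + S(7) = -54*1 + 7*(1 + 7) = -54 + 7*8 = -54 + 56 = 2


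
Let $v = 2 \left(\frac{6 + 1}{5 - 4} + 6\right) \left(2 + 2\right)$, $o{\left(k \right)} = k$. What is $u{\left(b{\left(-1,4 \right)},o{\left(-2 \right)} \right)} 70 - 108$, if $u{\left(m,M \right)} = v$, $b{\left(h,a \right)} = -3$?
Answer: $7172$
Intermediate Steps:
$v = 104$ ($v = 2 \left(\frac{7}{1} + 6\right) 4 = 2 \left(7 \cdot 1 + 6\right) 4 = 2 \left(7 + 6\right) 4 = 2 \cdot 13 \cdot 4 = 26 \cdot 4 = 104$)
$u{\left(m,M \right)} = 104$
$u{\left(b{\left(-1,4 \right)},o{\left(-2 \right)} \right)} 70 - 108 = 104 \cdot 70 - 108 = 7280 - 108 = 7172$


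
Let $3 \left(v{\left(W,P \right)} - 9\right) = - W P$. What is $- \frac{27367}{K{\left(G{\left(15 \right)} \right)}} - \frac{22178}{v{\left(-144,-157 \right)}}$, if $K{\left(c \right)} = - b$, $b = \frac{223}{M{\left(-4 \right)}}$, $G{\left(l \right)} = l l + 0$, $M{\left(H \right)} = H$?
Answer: $- \frac{63001534}{129117} \approx -487.94$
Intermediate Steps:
$v{\left(W,P \right)} = 9 - \frac{P W}{3}$ ($v{\left(W,P \right)} = 9 + \frac{\left(-1\right) W P}{3} = 9 + \frac{\left(-1\right) P W}{3} = 9 - \frac{P W}{3}$)
$G{\left(l \right)} = l^{2}$ ($G{\left(l \right)} = l^{2} + 0 = l^{2}$)
$b = - \frac{223}{4}$ ($b = \frac{223}{-4} = 223 \left(- \frac{1}{4}\right) = - \frac{223}{4} \approx -55.75$)
$K{\left(c \right)} = \frac{223}{4}$ ($K{\left(c \right)} = \left(-1\right) \left(- \frac{223}{4}\right) = \frac{223}{4}$)
$- \frac{27367}{K{\left(G{\left(15 \right)} \right)}} - \frac{22178}{v{\left(-144,-157 \right)}} = - \frac{27367}{\frac{223}{4}} - \frac{22178}{9 - \left(- \frac{157}{3}\right) \left(-144\right)} = \left(-27367\right) \frac{4}{223} - \frac{22178}{9 - 7536} = - \frac{109468}{223} - \frac{22178}{-7527} = - \frac{109468}{223} - - \frac{1706}{579} = - \frac{109468}{223} + \frac{1706}{579} = - \frac{63001534}{129117}$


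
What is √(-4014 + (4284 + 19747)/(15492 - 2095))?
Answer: I*√720109207219/13397 ≈ 63.342*I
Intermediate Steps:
√(-4014 + (4284 + 19747)/(15492 - 2095)) = √(-4014 + 24031/13397) = √(-53751527/13397) = I*√720109207219/13397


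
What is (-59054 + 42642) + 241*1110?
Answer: 251098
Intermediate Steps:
(-59054 + 42642) + 241*1110 = -16412 + 267510 = 251098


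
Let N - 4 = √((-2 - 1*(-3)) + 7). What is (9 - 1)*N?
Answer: 32 + 16*√2 ≈ 54.627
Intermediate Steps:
N = 4 + 2*√2 (N = 4 + √((-2 - 1*(-3)) + 7) = 4 + √((-2 + 3) + 7) = 4 + √(1 + 7) = 4 + √8 = 4 + 2*√2 ≈ 6.8284)
(9 - 1)*N = (9 - 1)*(4 + 2*√2) = 8*(4 + 2*√2) = 32 + 16*√2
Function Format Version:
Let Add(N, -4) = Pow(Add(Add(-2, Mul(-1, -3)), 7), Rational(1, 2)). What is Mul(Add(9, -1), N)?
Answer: Add(32, Mul(16, Pow(2, Rational(1, 2)))) ≈ 54.627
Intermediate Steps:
N = Add(4, Mul(2, Pow(2, Rational(1, 2)))) (N = Add(4, Pow(Add(Add(-2, Mul(-1, -3)), 7), Rational(1, 2))) = Add(4, Pow(Add(Add(-2, 3), 7), Rational(1, 2))) = Add(4, Pow(Add(1, 7), Rational(1, 2))) = Add(4, Pow(8, Rational(1, 2))) = Add(4, Mul(2, Pow(2, Rational(1, 2)))) ≈ 6.8284)
Mul(Add(9, -1), N) = Mul(Add(9, -1), Add(4, Mul(2, Pow(2, Rational(1, 2))))) = Mul(8, Add(4, Mul(2, Pow(2, Rational(1, 2))))) = Add(32, Mul(16, Pow(2, Rational(1, 2))))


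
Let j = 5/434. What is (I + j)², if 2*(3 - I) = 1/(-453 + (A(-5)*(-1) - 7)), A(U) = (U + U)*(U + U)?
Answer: 10939277281/1205478400 ≈ 9.0746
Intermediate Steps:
A(U) = 4*U² (A(U) = (2*U)*(2*U) = 4*U²)
I = 3361/1120 (I = 3 - 1/(2*(-453 + ((4*(-5)²)*(-1) - 7))) = 3 - 1/(2*(-453 + ((4*25)*(-1) - 7))) = 3 - 1/(2*(-453 + (100*(-1) - 7))) = 3 - 1/(2*(-453 + (-100 - 7))) = 3 - 1/(2*(-453 - 107)) = 3 - ½/(-560) = 3 - ½*(-1/560) = 3 + 1/1120 = 3361/1120 ≈ 3.0009)
j = 5/434 (j = 5*(1/434) = 5/434 ≈ 0.011521)
(I + j)² = (3361/1120 + 5/434)² = (104591/34720)² = 10939277281/1205478400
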